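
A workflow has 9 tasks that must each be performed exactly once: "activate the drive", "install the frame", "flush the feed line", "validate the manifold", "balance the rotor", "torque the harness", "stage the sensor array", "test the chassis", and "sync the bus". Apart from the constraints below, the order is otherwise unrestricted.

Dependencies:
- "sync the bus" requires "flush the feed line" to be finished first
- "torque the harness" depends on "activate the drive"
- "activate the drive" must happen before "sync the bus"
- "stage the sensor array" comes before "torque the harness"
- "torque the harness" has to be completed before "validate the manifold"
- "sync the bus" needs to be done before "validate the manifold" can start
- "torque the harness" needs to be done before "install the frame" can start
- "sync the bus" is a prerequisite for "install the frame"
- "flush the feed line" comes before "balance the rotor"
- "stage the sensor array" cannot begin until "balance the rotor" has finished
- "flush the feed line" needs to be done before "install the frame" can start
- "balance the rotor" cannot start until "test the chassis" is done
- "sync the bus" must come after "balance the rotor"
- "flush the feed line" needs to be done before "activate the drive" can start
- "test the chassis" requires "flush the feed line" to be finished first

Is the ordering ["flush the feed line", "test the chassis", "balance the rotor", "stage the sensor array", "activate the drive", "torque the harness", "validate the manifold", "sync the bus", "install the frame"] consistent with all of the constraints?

No

Here "sync the bus" comes after "validate the manifold".
That contradicts the constraint that "sync the bus" must precede "validate the manifold".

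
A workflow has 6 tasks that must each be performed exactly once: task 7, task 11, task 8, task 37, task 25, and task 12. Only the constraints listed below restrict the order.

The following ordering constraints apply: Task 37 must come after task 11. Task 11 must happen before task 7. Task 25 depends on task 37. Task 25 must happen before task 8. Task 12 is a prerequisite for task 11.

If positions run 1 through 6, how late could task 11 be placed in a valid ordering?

2

Every task that must follow task 11 has to come after it. Tracing all chains starting from task 11, those tasks are: task 7, task 8, task 37, task 25 — 4 in total.
So at least 4 tasks follow task 11, putting task 11 no later than position 2. That position is achievable by scheduling everything else first.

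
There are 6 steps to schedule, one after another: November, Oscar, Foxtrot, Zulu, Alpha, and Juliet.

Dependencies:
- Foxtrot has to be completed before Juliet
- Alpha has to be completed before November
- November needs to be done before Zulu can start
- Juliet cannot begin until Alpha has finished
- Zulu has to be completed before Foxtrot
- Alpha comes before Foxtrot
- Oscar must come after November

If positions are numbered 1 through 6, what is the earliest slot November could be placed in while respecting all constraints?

The only step forced before November (directly or transitively) is Alpha.
With 1 mandatory predecessor, the earliest November can sit is position 1+1 = 2, and placing just that one first achieves it.

2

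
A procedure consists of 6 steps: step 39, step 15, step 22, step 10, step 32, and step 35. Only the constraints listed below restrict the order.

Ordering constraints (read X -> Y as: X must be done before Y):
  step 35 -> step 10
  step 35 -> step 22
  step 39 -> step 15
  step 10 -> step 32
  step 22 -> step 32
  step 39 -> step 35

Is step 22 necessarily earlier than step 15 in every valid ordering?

Nothing in the constraints links step 22 and step 15; they are unordered relative to each other.
So step 22 can come before step 15 or after — it is not forced.

No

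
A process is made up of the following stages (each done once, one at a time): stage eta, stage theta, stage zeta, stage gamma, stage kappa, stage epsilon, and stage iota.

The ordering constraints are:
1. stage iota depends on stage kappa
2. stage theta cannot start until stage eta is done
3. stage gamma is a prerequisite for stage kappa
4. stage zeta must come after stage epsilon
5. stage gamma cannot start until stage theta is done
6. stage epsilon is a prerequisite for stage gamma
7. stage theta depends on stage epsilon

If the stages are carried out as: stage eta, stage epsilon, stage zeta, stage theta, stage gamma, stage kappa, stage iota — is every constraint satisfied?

Going through the constraints one by one, each required predecessor appears earlier in the sequence than its dependent — e.g. stage eta (position 1) is before stage theta (position 4), as required.

Yes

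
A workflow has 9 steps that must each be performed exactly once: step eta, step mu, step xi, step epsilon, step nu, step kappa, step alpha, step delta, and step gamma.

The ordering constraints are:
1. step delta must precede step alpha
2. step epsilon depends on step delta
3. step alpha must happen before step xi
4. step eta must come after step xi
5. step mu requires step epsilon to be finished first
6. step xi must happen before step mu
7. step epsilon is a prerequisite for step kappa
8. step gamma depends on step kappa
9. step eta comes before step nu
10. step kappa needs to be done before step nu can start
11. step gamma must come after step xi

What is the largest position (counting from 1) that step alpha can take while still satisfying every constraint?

Every step that must follow step alpha has to come after it. Tracing all chains starting from step alpha, those steps are: step eta, step mu, step xi, step nu, step gamma — 5 in total.
So at least 5 steps follow step alpha, putting step alpha no later than position 4. That position is achievable by scheduling everything else first.

4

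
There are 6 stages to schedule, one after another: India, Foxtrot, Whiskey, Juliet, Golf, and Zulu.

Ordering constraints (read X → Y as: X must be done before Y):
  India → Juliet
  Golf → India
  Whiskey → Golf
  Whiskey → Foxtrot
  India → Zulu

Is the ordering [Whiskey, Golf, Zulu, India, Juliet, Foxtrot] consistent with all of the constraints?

The sequence places Zulu ahead of India.
Since India is required before Zulu, the ordering is invalid.

No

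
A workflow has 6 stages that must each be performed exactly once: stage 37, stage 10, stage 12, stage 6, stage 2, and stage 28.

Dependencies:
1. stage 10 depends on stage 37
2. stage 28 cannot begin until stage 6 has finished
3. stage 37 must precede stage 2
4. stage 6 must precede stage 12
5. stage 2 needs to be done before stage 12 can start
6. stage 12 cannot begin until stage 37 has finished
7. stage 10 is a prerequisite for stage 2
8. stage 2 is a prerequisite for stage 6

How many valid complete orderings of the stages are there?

Stage 37 is the only stage with nothing required before it, so every ordering starts there.
Systematically extending each partial ordering one stage at a time and counting, there are 2 complete orderings.

2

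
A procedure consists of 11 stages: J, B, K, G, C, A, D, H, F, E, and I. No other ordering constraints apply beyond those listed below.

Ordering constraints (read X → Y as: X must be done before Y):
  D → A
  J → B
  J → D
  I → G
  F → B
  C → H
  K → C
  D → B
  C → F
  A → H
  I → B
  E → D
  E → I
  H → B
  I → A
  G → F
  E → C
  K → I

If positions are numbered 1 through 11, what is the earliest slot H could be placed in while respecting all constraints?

8

Every stage that must precede H has to come before it. Tracing all chains that end at H, those stages are: J, K, C, A, D, E, I — 7 in total.
So at minimum 7 stages come before H, putting H no earlier than position 8. That position is achievable by scheduling exactly those predecessors first.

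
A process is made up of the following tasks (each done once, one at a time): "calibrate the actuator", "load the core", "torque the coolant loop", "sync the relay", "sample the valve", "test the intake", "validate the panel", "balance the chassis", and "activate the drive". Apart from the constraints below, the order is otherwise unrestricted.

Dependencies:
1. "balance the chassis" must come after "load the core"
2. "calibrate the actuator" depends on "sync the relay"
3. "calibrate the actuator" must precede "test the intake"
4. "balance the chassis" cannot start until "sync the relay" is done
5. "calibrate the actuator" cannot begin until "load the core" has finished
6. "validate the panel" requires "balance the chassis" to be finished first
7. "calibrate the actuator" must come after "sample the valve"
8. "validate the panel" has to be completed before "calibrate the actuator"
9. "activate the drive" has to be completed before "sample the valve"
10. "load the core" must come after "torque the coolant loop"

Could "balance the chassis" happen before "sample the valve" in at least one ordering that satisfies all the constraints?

No chain of constraints runs from "sample the valve" to "balance the chassis", so "sample the valve" is not required to come first.
That means at least one valid schedule has "balance the chassis" before "sample the valve".

Yes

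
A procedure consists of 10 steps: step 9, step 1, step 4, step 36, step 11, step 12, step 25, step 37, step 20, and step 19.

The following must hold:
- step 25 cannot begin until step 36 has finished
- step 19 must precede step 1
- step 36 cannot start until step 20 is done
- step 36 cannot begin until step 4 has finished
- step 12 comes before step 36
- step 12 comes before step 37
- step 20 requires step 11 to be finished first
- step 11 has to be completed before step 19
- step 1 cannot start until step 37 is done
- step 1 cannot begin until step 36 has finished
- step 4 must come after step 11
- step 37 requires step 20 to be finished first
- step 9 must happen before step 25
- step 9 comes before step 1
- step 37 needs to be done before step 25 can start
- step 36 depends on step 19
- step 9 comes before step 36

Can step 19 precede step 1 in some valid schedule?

Yes

The constraints force step 19 before step 1, so yes — every valid ordering has step 19 earlier.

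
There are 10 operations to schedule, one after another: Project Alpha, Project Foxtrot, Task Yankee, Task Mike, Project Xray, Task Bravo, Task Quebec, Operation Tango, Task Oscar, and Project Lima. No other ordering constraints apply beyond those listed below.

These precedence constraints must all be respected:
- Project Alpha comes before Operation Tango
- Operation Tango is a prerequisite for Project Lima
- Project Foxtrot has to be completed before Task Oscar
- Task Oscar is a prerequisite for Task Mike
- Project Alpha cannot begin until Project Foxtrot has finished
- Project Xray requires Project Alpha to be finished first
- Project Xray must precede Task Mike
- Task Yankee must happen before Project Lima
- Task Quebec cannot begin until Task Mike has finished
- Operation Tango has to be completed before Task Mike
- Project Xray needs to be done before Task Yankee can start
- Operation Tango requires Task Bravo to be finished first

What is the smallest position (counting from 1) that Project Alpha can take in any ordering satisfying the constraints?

The only operation forced before Project Alpha (directly or transitively) is Project Foxtrot.
With 1 mandatory predecessor, the earliest Project Alpha can sit is position 1+1 = 2, and placing just that one first achieves it.

2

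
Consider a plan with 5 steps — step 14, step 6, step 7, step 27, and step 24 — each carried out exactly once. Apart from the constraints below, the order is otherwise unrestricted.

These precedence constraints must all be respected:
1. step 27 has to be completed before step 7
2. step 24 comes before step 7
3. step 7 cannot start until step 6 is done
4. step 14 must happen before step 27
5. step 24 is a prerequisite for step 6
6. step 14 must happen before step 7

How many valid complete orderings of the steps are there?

6

The steps with no prerequisites are step 14, step 24; any of them can be placed first.
Enumerating by repeatedly choosing an available step (one whose prerequisites are all placed) gives 6 distinct complete orderings.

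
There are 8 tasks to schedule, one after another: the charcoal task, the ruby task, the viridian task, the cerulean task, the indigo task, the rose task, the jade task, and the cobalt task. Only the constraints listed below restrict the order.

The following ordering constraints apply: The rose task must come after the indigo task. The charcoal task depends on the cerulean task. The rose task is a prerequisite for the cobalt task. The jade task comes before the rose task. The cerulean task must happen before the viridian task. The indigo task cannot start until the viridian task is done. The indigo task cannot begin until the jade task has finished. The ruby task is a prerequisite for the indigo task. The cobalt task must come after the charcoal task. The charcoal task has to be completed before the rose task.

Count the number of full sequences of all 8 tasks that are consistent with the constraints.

3 tasks have no prerequisites (the ruby task, the cerulean task, the jade task), so any of them could come first.
Enumerating by repeatedly choosing an available task (one whose prerequisites are all placed) gives 52 distinct complete orderings.

52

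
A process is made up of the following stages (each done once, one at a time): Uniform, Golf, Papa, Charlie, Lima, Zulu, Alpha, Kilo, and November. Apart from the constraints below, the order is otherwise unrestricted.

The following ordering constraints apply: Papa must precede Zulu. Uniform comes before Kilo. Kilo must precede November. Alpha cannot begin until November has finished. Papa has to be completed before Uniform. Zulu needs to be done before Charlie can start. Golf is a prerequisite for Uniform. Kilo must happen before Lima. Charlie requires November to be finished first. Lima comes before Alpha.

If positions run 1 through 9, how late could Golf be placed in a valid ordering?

The stages that are forced after Golf, directly or by a chain of constraints, are Uniform, Charlie, Lima, Alpha, Kilo, November. That's 6 stages.
With 6 mandatory successors out of 9 stages total, the latest slot for Golf is 9−6 = 3, and it's reachable by doing all non-successors before Golf.

3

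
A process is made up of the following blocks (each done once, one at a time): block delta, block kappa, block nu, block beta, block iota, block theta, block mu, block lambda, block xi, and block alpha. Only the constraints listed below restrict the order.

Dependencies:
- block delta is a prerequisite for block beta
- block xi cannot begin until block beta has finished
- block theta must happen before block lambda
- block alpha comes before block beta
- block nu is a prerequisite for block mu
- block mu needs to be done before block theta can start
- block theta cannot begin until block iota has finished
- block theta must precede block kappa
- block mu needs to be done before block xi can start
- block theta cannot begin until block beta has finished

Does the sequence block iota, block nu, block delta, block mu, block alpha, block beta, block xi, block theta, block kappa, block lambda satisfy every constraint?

Every stated constraint is respected: block iota sits at position 1, ahead of block theta at position 8, and each of the other listed pairs likewise has the predecessor earlier in the sequence.

Yes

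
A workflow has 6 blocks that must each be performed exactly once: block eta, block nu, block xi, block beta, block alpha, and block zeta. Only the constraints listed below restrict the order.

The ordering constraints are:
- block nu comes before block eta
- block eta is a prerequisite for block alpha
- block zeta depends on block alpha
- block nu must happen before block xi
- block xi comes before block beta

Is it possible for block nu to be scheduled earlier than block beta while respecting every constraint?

Block nu is actually forced before block beta by the constraints, so certainly some valid ordering has block nu first.

Yes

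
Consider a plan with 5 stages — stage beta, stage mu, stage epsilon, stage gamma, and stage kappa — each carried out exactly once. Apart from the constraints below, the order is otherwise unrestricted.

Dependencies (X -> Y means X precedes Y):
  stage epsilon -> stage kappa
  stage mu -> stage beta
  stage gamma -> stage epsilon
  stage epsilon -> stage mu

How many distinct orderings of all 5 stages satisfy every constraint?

3

Only stage gamma has no prerequisites, so it must go first.
Systematically extending each partial ordering one stage at a time and counting, there are 3 complete orderings.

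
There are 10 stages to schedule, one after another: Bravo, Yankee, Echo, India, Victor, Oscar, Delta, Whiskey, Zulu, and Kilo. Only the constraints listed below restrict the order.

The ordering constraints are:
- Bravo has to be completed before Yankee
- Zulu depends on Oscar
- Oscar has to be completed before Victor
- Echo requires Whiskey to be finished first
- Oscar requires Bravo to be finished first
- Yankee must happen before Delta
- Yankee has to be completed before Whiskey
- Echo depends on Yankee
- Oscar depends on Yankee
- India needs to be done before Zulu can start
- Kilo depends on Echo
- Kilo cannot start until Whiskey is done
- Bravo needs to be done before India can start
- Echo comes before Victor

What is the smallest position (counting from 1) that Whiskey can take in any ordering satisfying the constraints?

3

The stages that are forced before Whiskey, directly or transitively, are Bravo, Yankee. That's 2 stages.
So at minimum 2 stages come before Whiskey, putting Whiskey no earlier than position 3. That position is achievable by scheduling exactly those predecessors first.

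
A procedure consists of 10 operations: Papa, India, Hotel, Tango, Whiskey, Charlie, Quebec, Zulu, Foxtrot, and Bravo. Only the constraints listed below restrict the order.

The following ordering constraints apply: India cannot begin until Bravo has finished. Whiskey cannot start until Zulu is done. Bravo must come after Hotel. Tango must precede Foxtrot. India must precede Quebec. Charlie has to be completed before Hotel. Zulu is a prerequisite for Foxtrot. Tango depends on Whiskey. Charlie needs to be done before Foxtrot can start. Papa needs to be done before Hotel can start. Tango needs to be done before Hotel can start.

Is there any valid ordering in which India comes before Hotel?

No

There is a dependency chain Hotel → Bravo → India, so India always comes after Hotel.
Hence India can never be scheduled before Hotel.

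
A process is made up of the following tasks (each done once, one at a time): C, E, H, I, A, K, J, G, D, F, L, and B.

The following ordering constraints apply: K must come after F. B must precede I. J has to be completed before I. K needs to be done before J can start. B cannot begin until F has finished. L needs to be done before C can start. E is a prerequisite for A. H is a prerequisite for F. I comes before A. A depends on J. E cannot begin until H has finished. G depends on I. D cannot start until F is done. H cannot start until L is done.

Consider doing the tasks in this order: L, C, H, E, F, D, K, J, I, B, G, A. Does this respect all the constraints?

Here B comes after I.
But one of the constraints requires B before I, so this ordering violates it.

No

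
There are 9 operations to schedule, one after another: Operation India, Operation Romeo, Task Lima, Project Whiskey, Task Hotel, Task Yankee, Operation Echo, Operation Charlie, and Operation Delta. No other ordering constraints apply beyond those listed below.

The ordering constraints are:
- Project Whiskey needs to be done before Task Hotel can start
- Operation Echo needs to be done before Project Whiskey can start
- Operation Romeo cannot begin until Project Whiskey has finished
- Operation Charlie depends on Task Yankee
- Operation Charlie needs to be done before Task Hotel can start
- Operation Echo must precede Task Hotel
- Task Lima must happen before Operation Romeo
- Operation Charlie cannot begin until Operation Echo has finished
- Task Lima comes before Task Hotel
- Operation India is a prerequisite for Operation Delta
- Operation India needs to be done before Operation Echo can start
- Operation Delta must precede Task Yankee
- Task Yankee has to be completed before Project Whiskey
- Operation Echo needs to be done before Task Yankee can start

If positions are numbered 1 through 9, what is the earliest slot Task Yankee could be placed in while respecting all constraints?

Every operation that must precede Task Yankee has to come before it. Tracing all chains that end at Task Yankee, those operations are: Operation India, Operation Echo, Operation Delta — 3 in total.
So at minimum 3 operations come before Task Yankee, putting Task Yankee no earlier than position 4. That position is achievable by scheduling exactly those predecessors first.

4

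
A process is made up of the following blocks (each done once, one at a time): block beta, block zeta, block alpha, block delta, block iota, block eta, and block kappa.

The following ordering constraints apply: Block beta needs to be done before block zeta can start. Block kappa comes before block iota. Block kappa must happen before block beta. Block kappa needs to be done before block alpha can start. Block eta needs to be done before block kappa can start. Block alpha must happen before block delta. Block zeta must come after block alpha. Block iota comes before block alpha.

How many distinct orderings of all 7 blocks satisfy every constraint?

7

Only block eta has no prerequisites, so it must go first.
Systematically extending each partial ordering one block at a time and counting, there are 7 complete orderings.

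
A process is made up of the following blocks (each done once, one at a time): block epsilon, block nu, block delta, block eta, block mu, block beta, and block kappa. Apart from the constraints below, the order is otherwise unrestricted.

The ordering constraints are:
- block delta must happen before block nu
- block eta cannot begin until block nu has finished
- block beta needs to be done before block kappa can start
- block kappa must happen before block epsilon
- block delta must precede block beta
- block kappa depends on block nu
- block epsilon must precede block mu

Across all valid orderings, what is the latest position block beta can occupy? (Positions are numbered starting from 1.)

4

Following every chain forward from block beta, the blocks that must come later are block epsilon, block mu, block kappa — 3 of them.
With 3 mandatory successors out of 7 blocks total, the latest slot for block beta is 7−3 = 4, and it's reachable by doing all non-successors before block beta.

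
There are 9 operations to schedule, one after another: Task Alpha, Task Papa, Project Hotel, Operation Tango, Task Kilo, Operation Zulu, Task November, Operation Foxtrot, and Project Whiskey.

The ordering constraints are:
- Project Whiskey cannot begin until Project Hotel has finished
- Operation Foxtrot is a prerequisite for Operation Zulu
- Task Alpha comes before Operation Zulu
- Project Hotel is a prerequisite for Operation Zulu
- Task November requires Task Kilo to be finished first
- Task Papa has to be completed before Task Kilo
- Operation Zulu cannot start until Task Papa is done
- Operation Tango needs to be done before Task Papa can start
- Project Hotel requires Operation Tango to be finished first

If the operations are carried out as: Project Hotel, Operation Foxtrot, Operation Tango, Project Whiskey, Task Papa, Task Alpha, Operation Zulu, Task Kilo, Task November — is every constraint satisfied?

The sequence places Project Hotel ahead of Operation Tango.
Since Operation Tango is required before Project Hotel, the ordering is invalid.

No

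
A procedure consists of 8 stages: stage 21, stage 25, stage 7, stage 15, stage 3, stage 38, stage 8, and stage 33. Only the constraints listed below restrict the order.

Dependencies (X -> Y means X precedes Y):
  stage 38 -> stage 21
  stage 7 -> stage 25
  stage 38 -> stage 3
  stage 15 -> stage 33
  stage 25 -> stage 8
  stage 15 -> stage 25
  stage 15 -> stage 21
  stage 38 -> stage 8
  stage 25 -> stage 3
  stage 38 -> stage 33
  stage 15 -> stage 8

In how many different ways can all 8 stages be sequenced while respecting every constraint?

The stages with no prerequisites are stage 7, stage 15, stage 38; any of them can be placed first.
Systematically extending each partial ordering one stage at a time and counting, there are 328 complete orderings.

328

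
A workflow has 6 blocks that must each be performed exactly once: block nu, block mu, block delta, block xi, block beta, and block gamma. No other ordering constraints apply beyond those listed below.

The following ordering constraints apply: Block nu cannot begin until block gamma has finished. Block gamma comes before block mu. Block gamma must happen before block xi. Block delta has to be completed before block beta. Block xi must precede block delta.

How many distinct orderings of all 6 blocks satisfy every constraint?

Only block gamma has no prerequisites, so it must go first.
Systematically extending each partial ordering one block at a time and counting, there are 20 complete orderings.

20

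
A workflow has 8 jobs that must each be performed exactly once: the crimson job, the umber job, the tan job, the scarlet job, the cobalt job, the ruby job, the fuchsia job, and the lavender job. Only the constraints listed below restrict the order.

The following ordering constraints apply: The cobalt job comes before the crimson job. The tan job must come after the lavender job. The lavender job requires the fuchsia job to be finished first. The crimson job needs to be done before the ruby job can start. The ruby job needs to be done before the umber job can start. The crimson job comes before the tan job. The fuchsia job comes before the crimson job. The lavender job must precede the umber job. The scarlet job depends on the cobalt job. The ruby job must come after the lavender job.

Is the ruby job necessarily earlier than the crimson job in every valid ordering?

No

The constraints actually force the crimson job before the ruby job (via the crimson job → the ruby job), not the other way around.
So the ruby job never precedes the crimson job.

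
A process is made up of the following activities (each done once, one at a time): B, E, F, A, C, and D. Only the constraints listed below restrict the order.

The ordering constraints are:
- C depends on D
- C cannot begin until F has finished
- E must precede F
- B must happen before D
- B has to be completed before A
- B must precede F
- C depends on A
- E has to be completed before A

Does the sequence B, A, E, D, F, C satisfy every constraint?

No

Here E comes after A.
Since E is required before A, the ordering is invalid.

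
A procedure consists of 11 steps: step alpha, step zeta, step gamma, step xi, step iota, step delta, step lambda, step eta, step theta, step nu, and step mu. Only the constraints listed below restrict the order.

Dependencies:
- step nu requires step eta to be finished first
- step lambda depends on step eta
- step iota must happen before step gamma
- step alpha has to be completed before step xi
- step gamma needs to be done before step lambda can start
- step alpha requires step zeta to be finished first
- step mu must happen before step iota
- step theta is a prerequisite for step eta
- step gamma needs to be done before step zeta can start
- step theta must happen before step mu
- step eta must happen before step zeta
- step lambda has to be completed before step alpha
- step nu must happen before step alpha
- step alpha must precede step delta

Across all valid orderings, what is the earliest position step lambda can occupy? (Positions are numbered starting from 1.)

The steps that are forced before step lambda, directly or transitively, are step gamma, step iota, step eta, step theta, step mu. That's 5 steps.
With 5 mandatory predecessors, the earliest step lambda can sit is position 5+1 = 6, and placing just those 5 first achieves it.

6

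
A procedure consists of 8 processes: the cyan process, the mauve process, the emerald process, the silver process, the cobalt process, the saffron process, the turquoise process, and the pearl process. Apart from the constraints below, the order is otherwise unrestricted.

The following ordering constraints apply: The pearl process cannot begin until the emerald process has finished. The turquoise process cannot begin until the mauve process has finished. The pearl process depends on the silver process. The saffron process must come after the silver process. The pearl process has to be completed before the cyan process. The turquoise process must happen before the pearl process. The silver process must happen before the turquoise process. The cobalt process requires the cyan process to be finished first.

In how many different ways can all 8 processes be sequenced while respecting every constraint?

The processes with no prerequisites are the mauve process, the emerald process, the silver process; any of them can be placed first.
Systematically extending each partial ordering one process at a time and counting, there are 49 complete orderings.

49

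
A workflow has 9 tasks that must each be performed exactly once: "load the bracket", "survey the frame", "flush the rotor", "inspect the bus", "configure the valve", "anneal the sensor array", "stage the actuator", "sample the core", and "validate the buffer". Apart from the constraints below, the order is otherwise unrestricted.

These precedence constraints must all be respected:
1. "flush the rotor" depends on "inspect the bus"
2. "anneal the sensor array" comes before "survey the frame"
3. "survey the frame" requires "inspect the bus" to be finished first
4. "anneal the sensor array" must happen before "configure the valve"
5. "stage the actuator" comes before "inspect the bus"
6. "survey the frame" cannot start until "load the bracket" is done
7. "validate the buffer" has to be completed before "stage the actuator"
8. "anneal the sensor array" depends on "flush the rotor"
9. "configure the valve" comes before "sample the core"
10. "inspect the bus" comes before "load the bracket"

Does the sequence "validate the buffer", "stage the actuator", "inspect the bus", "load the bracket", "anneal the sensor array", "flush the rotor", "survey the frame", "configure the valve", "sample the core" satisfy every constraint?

No

Here "flush the rotor" comes after "anneal the sensor array".
But one of the constraints requires "flush the rotor" before "anneal the sensor array", so this ordering violates it.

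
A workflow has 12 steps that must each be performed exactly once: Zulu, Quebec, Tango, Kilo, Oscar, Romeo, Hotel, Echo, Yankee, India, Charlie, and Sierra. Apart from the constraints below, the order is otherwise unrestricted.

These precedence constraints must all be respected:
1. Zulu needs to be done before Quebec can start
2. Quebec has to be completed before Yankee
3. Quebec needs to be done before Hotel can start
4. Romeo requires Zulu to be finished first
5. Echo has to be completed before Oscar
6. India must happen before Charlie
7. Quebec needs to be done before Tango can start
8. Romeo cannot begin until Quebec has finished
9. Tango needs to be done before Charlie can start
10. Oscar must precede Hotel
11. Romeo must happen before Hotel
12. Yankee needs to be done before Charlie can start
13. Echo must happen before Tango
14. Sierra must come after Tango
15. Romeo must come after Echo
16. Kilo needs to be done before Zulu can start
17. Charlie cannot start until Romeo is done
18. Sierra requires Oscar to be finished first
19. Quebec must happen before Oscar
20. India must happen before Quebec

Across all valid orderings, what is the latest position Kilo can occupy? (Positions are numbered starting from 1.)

3

Following every chain forward from Kilo, the steps that must come later are Zulu, Quebec, Tango, Oscar, Romeo, Hotel, Yankee, Charlie, Sierra — 9 of them.
With 9 mandatory successors out of 12 steps total, the latest slot for Kilo is 12−9 = 3, and it's reachable by doing all non-successors before Kilo.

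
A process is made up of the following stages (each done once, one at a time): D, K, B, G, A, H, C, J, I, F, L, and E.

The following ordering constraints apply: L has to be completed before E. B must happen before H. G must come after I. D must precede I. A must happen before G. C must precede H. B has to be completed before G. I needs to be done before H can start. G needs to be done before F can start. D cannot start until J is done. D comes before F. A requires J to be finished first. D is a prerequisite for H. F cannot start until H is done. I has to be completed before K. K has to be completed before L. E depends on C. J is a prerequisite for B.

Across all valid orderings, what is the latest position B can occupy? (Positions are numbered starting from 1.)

Every stage that must follow B has to come after it. Tracing all chains starting from B, those stages are: G, H, F — 3 in total.
With 3 mandatory successors out of 12 stages total, the latest slot for B is 12−3 = 9, and it's reachable by doing all non-successors before B.

9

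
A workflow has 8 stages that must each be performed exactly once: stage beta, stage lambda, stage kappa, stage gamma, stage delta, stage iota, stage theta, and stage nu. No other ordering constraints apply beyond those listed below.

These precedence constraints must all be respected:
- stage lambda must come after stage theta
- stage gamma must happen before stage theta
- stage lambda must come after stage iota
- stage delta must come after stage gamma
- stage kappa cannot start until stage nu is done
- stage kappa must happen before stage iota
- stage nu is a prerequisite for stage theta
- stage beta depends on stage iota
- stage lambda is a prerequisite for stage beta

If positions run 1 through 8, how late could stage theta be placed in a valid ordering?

Every stage that must follow stage theta has to come after it. Tracing all chains starting from stage theta, those stages are: stage beta, stage lambda — 2 in total.
So at least 2 stages follow stage theta, putting stage theta no later than position 6. That position is achievable by scheduling everything else first.

6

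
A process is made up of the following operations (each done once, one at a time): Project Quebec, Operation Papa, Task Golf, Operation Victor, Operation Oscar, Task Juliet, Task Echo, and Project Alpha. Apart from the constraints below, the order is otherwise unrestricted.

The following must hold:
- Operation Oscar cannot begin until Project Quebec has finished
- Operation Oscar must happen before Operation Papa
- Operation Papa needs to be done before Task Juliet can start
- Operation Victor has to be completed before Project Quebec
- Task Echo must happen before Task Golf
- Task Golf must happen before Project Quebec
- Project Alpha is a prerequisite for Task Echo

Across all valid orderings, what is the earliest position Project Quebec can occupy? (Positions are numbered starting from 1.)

The operations that are forced before Project Quebec, directly or transitively, are Task Golf, Operation Victor, Task Echo, Project Alpha. That's 4 operations.
With 4 mandatory predecessors, the earliest Project Quebec can sit is position 4+1 = 5, and placing just those 4 first achieves it.

5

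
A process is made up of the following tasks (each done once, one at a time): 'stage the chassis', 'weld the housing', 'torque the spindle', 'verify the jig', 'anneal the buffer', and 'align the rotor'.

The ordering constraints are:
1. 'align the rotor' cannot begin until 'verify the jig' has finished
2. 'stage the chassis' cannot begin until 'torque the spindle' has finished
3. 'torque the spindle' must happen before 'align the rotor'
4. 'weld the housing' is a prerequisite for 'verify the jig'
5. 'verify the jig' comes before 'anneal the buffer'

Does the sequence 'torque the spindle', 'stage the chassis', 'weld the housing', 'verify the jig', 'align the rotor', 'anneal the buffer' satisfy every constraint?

Yes

Checking each listed constraint against this order: for instance, 'torque the spindle' is in position 1 and 'align the rotor' in position 5, so that constraint holds — and the remaining constraints check out the same way.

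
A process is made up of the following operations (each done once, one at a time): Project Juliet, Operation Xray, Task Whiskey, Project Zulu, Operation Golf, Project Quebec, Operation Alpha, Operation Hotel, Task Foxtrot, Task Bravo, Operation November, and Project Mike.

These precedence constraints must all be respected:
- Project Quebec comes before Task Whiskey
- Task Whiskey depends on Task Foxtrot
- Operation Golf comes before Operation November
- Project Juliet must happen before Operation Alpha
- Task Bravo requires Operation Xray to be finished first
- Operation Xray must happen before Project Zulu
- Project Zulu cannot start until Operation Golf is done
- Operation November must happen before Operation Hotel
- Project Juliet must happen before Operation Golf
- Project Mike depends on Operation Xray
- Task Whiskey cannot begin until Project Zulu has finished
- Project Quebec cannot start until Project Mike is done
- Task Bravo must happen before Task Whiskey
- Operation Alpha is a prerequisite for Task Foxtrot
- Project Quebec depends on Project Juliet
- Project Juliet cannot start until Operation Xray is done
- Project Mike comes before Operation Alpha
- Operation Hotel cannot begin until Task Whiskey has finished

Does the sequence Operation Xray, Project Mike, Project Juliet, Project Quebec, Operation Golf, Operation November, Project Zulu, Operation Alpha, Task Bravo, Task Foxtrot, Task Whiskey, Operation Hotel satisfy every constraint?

Yes

Every stated constraint is respected: Operation Xray sits at position 1, ahead of Task Bravo at position 9, and each of the other listed pairs likewise has the predecessor earlier in the sequence.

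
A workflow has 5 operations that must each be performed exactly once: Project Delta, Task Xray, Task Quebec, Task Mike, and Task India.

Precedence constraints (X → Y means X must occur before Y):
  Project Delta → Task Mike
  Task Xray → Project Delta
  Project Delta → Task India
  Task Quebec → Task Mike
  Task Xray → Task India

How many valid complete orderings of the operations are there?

The operations with no prerequisites are Task Xray, Task Quebec; any of them can be placed first.
Enumerating by repeatedly choosing an available operation (one whose prerequisites are all placed) gives 7 distinct complete orderings.

7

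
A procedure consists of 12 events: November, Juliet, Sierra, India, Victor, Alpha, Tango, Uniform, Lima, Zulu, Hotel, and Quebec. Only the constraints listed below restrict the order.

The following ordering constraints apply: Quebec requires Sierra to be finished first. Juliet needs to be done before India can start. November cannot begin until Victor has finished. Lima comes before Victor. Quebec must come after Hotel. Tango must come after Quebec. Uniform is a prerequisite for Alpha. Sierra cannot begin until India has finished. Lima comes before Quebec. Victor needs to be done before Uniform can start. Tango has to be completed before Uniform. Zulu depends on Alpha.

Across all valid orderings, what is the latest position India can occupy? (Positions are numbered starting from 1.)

The events that are forced after India, directly or by a chain of constraints, are Sierra, Alpha, Tango, Uniform, Zulu, Quebec. That's 6 events.
With 6 mandatory successors out of 12 events total, the latest slot for India is 12−6 = 6, and it's reachable by doing all non-successors before India.

6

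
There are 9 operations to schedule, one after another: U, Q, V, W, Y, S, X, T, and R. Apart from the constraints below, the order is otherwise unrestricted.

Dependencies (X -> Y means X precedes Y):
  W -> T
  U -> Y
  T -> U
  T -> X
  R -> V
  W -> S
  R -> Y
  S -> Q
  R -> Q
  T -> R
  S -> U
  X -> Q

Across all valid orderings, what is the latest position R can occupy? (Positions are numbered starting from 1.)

The operations that are forced after R, directly or by a chain of constraints, are Q, V, Y. That's 3 operations.
So at least 3 operations follow R, putting R no later than position 6. That position is achievable by scheduling everything else first.

6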